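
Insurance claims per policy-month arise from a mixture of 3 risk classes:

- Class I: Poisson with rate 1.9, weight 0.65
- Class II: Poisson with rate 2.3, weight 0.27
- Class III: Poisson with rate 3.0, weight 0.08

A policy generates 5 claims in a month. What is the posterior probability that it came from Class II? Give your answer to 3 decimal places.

By Bayes' theorem, P(k | x) = π_k f_k(x) / Σ_j π_j f_j(x).
Component likelihoods at x = 5 claims:
  p_I = e^(−1.9)·1.9^5/5! = 0.0308622
  p_II = e^(−2.3)·2.3^5/5! = 0.053775
  p_III = e^(−3.0)·3.0^5/5! = 0.100819
Weight by the priors:
  π_I·p_I = 0.65 × 0.0308622 = 0.0200604
  π_II·p_II = 0.27 × 0.053775 = 0.0145193
  π_III·p_III = 0.08 × 0.100819 = 0.00806551
Normaliser: 0.0200604 + 0.0145193 + 0.00806551 = 0.0426452
Responsibility of Class II: 0.0145193 / 0.0426452 ≈ 0.340

0.340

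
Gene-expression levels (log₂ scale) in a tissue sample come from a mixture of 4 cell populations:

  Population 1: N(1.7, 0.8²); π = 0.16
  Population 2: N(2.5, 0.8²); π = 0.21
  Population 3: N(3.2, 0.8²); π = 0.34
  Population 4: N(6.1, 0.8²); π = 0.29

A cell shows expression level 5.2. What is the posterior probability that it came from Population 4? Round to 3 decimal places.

Apply Bayes' rule: the posterior for each component is proportional to its prior times its likelihood at x.
Component likelihoods at x = 5.2:
  p_1 = 3.47925e-05
  p_2 = 0.0016764
  p_3 = 0.0219104
  p_4 = 0.264846
Weight by the priors:
  P(Z=1)·p_1 = 0.16 × 3.47925e-05 = 5.56681e-06
  P(Z=2)·p_2 = 0.21 × 0.0016764 = 0.000352044
  P(Z=3)·p_3 = 0.34 × 0.0219104 = 0.00744953
  P(Z=4)·p_4 = 0.29 × 0.264846 = 0.0768053
Denominator: 5.56681e-06 + 0.000352044 + 0.00744953 + 0.0768053 = 0.0846124
Responsibility of Population 4: 0.0768053 / 0.0846124 ≈ 0.908

0.908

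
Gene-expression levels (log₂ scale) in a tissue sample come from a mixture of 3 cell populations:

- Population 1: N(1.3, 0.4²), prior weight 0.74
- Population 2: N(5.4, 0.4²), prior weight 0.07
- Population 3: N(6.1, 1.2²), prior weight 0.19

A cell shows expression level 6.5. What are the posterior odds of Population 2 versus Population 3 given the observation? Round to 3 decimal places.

Since P(k|x) ∝ π_k f_k(x), the posterior odds are π_i f_i(x) / (π_j f_j(x)).
Evaluate each component's likelihood at the observed value:
  f_1 = 1.99971e-37
  f_2 = 0.0227339
  f_3 = 0.314486
0.00159137 / 0.0597523 ≈ 0.027

0.027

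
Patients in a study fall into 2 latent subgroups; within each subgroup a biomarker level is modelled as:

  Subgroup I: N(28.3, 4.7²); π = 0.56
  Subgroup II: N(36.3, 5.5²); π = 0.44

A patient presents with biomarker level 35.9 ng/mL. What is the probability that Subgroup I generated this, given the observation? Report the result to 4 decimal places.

The responsibility of component k is π_k f_k(x) divided by Σ_j π_j f_j(x).
Component likelihoods at x = 35.9 ng/mL:
  f_I = 0.0229628
  f_II = 0.0723434
Prior × likelihood for each component:
  π_I·f_I = 0.56 × 0.0229628 = 0.0128592
  π_II·f_II = 0.44 × 0.0723434 = 0.0318311
Sum: 0.0128592 + 0.0318311 = 0.0446903
P(Subgroup I | 35.9 ng/mL) ≈ 0.2877

0.2877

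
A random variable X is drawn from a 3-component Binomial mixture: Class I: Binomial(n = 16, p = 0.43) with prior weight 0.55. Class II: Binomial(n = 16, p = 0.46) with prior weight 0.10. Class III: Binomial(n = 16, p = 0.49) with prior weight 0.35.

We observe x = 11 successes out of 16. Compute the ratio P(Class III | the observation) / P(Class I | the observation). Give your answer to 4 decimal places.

Only the two components matter; the odds are (w_i f_i(x)) / (w_j f_j(x)).
Binomial probabilities:
  f_I = 0.0244236
  f_II = 0.039137
  f_III = 0.0589238
Posterior odds = (w_III·f_III) / (w_I·f_I) = (0.35·0.0589238) / (0.55·0.0244236) = 0.0206233 / 0.013433 ≈ 1.5353

1.5353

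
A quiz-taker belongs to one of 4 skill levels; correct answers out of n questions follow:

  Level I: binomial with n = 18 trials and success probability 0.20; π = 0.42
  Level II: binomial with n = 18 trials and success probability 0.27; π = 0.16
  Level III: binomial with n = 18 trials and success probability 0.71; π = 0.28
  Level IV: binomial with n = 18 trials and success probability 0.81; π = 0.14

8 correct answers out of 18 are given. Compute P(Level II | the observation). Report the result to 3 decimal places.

By Bayes' theorem, P(k | x) = P(Z=k) f_k(x) / Σ_j P(Z=j) f_j(x).
Component likelihoods at x = 8 correct answers out of 18:
  f_I = C(18,8)·0.20^8·0.80^10 = 43758·2.56e-06·0.107374 = 0.0120281
  f_II = C(18,8)·0.27^8·0.73^10 = 43758·2.8243e-05·0.0429763 = 0.0531124
  f_III = C(18,8)·0.71^8·0.29^10 = 43758·0.0645754·4.20707e-06 = 0.0118879
  f_IV = C(18,8)·0.81^8·0.19^10 = 43758·0.185302·6.13107e-08 = 0.000497134
Prior × likelihood for each component:
  P(Z=I)·f_I = 0.42 × 0.0120281 = 0.00505181
  P(Z=II)·f_II = 0.16 × 0.0531124 = 0.00849799
  P(Z=III)·f_III = 0.28 × 0.0118879 = 0.00332861
  P(Z=IV)·f_IV = 0.14 × 0.000497134 = 6.95988e-05
Normaliser: 0.00505181 + 0.00849799 + 0.00332861 + 6.95988e-05 = 0.016948
P(Level II | data) ≈ 0.501

0.501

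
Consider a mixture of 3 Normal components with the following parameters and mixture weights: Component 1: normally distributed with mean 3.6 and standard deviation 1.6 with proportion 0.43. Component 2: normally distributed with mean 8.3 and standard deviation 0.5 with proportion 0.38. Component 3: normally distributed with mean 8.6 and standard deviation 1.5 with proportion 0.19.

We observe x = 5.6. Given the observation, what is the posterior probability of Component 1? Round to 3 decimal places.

0.878

P(component k | x) = P(Z=k)·f_k(x) / marginal(x), where marginal(x) = Σ_j P(Z=j)·f_j(x).
Component likelihoods at x = 5.6:
  p_1 = (1/(1.6·√(2π)))·exp(−(5.6−3.6)²/(2·1.6²)) = 0.249339·exp(-0.78125) = 0.114156
  p_2 = (1/(0.5·√(2π)))·exp(−(5.6−8.3)²/(2·0.5²)) = 0.797885·exp(-14.58000) = 3.71472e-07
  p_3 = (1/(1.5·√(2π)))·exp(−(5.6−8.6)²/(2·1.5²)) = 0.265962·exp(-2.00000) = 0.035994
Multiply by the mixture weights:
  P(Z=1)·p_1 = 0.43 × 0.114156 = 0.0490869
  P(Z=2)·p_2 = 0.38 × 3.71472e-07 = 1.4116e-07
  P(Z=3)·p_3 = 0.19 × 0.035994 = 0.00683886
Sum: 0.0490869 + 1.4116e-07 + 0.00683886 = 0.0559259
P(Component 1 | x) = 0.0490869 / 0.0559259 ≈ 0.878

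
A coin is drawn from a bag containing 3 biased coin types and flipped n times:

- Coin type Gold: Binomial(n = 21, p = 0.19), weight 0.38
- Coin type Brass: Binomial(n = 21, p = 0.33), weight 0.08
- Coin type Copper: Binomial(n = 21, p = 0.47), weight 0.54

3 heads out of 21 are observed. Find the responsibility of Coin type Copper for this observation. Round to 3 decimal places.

0.010

Posterior ∝ prior × likelihood, so P(k | x) ∝ π_k f_k(x); normalise over all components.
Evaluate each component's likelihood at the observed value:
  p_Gold = 0.205515
  p_Brass = 0.0353785
  p_Copper = 0.00150353
Prior × likelihood for each component:
  π_Gold·p_Gold = 0.38 × 0.205515 = 0.0780956
  π_Brass·p_Brass = 0.08 × 0.0353785 = 0.00283028
  π_Copper·p_Copper = 0.54 × 0.00150353 = 0.000811904
Denominator: 0.0780956 + 0.00283028 + 0.000811904 = 0.0817378
P(Coin type Copper | 3 heads out of 21) ≈ 0.010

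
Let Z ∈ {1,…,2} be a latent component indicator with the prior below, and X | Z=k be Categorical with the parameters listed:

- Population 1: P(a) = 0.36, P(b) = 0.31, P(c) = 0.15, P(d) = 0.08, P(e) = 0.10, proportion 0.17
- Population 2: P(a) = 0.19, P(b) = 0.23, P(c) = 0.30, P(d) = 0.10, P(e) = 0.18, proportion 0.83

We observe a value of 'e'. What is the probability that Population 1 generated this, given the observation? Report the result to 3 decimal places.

0.102

Posterior ∝ prior × likelihood, so P(k | x) ∝ π_k f_k(x); normalise over all components.
Component likelihoods at x = 'e':
  f_1 = P(e | comp) = 0.10
  f_2 = P(e | comp) = 0.18
Weight by the priors:
  π_1·f_1 = 0.17 × 0.1 = 0.017
  π_2·f_2 = 0.83 × 0.18 = 0.1494
Sum: 0.017 + 0.1494 = 0.1664
P(Population 1 | 'e') = 0.017 / 0.1664 ≈ 0.102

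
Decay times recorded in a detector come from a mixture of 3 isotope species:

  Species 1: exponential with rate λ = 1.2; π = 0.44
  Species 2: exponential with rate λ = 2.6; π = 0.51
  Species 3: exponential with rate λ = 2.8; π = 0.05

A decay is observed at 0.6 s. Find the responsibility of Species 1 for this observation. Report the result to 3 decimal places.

0.458

P(component k | x) = π_k·f_k(x) / marginal(x), where marginal(x) = Σ_j π_j·f_j(x).
Evaluate each component's likelihood at the observed value:
  p_1 = 1.2·e^(−1.2·0.6) = 1.2·e^(−0.7200) = 0.584103
  p_2 = 2.6·e^(−2.6·0.6) = 2.6·e^(−1.5600) = 0.546354
  p_3 = 2.8·e^(−2.8·0.6) = 2.8·e^(−1.6800) = 0.521847
Multiply by the mixture weights:
  π_1·p_1 = 0.44 × 0.584103 = 0.257005
  π_2·p_2 = 0.51 × 0.546354 = 0.27864
  π_3·p_3 = 0.05 × 0.521847 = 0.0260924
Normaliser: 0.257005 + 0.27864 + 0.0260924 = 0.561738
So the posterior for Species 1 is 0.257005 / 0.561738 ≈ 0.458.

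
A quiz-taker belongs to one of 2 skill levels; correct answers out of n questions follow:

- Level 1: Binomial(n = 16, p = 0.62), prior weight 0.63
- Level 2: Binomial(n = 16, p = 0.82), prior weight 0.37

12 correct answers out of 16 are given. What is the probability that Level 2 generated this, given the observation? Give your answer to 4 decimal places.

The responsibility of component k is π_k f_k(x) divided by Σ_j π_j f_j(x).
Evaluate each component's likelihood at the observed value:
  f_1 = C(16,12)·0.62^12·0.38^4 = 1820·0.00322627·0.0208514 = 0.122435
  f_2 = C(16,12)·0.82^12·0.18^4 = 1820·0.0924201·0.00104976 = 0.176574
Prior × likelihood for each component:
  π_1·f_1 = 0.63 × 0.122435 = 0.0771341
  π_2·f_2 = 0.37 × 0.176574 = 0.0653325
Sum: 0.0771341 + 0.0653325 = 0.142467
Responsibility of Level 2: 0.0653325 / 0.142467 ≈ 0.4586

0.4586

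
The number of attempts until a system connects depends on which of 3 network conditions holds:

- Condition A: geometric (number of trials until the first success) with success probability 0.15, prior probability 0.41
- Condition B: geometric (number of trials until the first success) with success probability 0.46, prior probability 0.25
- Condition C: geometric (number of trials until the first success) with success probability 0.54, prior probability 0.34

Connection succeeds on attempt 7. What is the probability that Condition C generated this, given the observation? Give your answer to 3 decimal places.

0.063

P(component k | x) = π_k·f_k(x) / marginal(x), where marginal(x) = Σ_j π_j·f_j(x).
Evaluate each component's likelihood at the observed value:
  L_A = 0.0565724
  L_B = 0.0114057
  L_C = 0.00511612
Multiply by the mixture weights:
  π_A·L_A = 0.41 × 0.0565724 = 0.0231947
  π_B·L_B = 0.25 × 0.0114057 = 0.00285141
  π_C·L_C = 0.34 × 0.00511612 = 0.00173948
Denominator: 0.0231947 + 0.00285141 + 0.00173948 = 0.0277856
P(Condition C | the observation) ≈ 0.063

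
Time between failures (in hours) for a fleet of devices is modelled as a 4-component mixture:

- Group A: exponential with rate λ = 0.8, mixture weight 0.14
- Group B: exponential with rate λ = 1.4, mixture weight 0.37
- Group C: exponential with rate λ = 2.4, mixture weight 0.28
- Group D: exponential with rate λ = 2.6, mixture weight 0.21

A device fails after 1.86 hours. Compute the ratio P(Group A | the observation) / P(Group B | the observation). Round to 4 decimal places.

0.6600

Posterior odds = (π_i f_i(x)) / (π_j f_j(x)); the normalising sum cancels.
Evaluate each component's likelihood at the observed value:
  f_A = 0.8·e^(−0.8·1.86) = 0.8·e^(−1.4880) = 0.180659
  f_B = 1.4·e^(−1.4·1.86) = 1.4·e^(−2.6040) = 0.103568
  f_C = 2.4·e^(−2.4·1.86) = 2.4·e^(−4.4640) = 0.0276389
  f_D = 2.6·e^(−2.6·1.86) = 2.6·e^(−4.8360) = 0.0206407
0.0252923 / 0.0383201 ≈ 0.6600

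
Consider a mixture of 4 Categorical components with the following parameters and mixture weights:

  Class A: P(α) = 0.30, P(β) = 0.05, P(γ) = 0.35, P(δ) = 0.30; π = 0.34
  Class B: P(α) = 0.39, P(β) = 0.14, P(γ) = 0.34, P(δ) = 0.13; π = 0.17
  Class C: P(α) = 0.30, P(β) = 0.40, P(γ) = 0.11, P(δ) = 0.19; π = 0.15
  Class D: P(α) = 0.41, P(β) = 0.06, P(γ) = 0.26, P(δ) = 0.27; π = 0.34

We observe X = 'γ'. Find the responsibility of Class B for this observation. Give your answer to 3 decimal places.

0.205

Apply Bayes' rule: the posterior for each component is proportional to its prior times its likelihood at x.
Evaluate each component's likelihood at the observed value:
  f_A = 0.35
  f_B = 0.34
  f_C = 0.11
  f_D = 0.26
Unnormalised posteriors:
  π_A·f_A = 0.34 × 0.35 = 0.119
  π_B·f_B = 0.17 × 0.34 = 0.0578
  π_C·f_C = 0.15 × 0.11 = 0.0165
  π_D·f_D = 0.34 × 0.26 = 0.0884
Evidence: 0.119 + 0.0578 + 0.0165 + 0.0884 = 0.2817
P(Class B | the observation) ≈ 0.205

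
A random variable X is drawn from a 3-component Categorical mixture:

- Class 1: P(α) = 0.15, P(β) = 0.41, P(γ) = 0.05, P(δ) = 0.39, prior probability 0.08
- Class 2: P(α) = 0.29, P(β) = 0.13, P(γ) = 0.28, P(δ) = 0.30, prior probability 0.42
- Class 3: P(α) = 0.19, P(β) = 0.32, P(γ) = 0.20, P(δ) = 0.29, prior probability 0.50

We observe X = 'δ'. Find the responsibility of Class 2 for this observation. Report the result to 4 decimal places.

0.4169

P(component k | x) = π_k·f_k(x) / marginal(x), where marginal(x) = Σ_j π_j·f_j(x).
Evaluate each component's likelihood at the observed value:
  f_1 = P(δ | comp) = 0.39
  f_2 = P(δ | comp) = 0.30
  f_3 = P(δ | comp) = 0.29
Unnormalised posteriors:
  π_1·f_1 = 0.08 × 0.39 = 0.0312
  π_2·f_2 = 0.42 × 0.3 = 0.126
  π_3·f_3 = 0.50 × 0.29 = 0.145
Normaliser: 0.0312 + 0.126 + 0.145 = 0.3022
P(Class 2 | data) ≈ 0.4169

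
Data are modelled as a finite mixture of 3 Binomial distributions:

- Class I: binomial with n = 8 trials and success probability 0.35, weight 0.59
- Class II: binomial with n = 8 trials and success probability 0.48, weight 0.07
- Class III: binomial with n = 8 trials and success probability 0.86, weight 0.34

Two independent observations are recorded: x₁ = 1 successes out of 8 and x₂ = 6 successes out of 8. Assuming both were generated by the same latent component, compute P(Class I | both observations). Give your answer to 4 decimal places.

0.8729

By Bayes' theorem, P(k | x) = w_k f_k(x) / Σ_j w_j f_j(x).
Since both observations come from the same component, the likelihood for component k is f_k(x₁)·f_k(x₂).
  p_I = [0.137262] × [0.0217467] = 0.002985
  p_II = [0.039478] × [0.0926002] = 0.00365567
  p_III = [7.25245e-06] × [0.222026] = 1.61024e-06
Unnormalised posteriors:
  w_I·p_I = 0.59 × 0.002985 = 0.00176115
  w_II·p_II = 0.07 × 0.00365567 = 0.000255897
  w_III·p_III = 0.34 × 1.61024e-06 = 5.4748e-07
Marginal: 0.00176115 + 0.000255897 + 5.4748e-07 = 0.0020176
So the posterior for Class I is 0.00176115 / 0.0020176 ≈ 0.8729.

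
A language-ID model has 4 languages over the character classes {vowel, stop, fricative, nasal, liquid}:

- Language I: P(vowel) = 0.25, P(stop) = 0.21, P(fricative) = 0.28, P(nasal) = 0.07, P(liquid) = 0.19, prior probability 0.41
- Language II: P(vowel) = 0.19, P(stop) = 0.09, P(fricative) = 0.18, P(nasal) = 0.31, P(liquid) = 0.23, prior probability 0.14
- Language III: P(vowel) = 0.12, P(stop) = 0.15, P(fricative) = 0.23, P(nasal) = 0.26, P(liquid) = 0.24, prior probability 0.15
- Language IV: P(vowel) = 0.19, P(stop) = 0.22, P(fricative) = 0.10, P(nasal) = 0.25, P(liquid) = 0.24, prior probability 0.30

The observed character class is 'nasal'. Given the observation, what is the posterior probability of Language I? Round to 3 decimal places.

0.154

The responsibility of component k is π_k f_k(x) divided by Σ_j π_j f_j(x).
Component likelihoods at x = 'nasal':
  L_I = 0.07
  L_II = 0.31
  L_III = 0.26
  L_IV = 0.25
Unnormalised posteriors:
  π_I·L_I = 0.41 × 0.07 = 0.0287
  π_II·L_II = 0.14 × 0.31 = 0.0434
  π_III·L_III = 0.15 × 0.26 = 0.039
  π_IV·L_IV = 0.30 × 0.25 = 0.075
Normaliser: 0.0287 + 0.0434 + 0.039 + 0.075 = 0.1861
So the posterior for Language I is 0.0287 / 0.1861 ≈ 0.154.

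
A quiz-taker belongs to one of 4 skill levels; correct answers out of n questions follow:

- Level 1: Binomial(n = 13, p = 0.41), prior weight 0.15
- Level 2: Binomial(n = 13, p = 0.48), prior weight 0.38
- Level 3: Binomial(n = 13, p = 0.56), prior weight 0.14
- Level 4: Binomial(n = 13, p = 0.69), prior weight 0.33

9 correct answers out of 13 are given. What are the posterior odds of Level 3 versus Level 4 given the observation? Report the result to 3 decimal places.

0.263

Since P(k|x) ∝ π_k f_k(x), the posterior odds are π_i f_i(x) / (π_j f_j(x)).
Evaluate each component's likelihood at the observed value:
  p_1 = 0.0283641
  p_2 = 0.0707116
  p_3 = 0.145147
  p_4 = 0.234096
Odds = (0.14/0.33) × (0.145147/0.234096) = 0.424242 × 0.620032 ≈ 0.263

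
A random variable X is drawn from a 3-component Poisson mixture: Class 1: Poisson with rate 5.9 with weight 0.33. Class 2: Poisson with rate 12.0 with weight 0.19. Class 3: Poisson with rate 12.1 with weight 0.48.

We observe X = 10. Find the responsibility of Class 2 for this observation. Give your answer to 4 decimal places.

0.2425

The responsibility of component k is w_k f_k(x) divided by Σ_j w_j f_j(x).
Poisson probabilities:
  p_1 = e^(−5.9)·5.9^10/10! = 0.0385851
  p_2 = e^(−12.0)·12.0^10/10! = 0.104837
  p_3 = e^(−12.1)·12.1^10/10! = 0.103069
Unnormalised posteriors:
  w_1·p_1 = 0.33 × 0.0385851 = 0.0127331
  w_2·p_2 = 0.19 × 0.104837 = 0.0199191
  w_3·p_3 = 0.48 × 0.103069 = 0.049473
Normaliser: 0.0127331 + 0.0199191 + 0.049473 = 0.0821252
P(Class 2 | data) = 0.0199191 / 0.0821252 ≈ 0.2425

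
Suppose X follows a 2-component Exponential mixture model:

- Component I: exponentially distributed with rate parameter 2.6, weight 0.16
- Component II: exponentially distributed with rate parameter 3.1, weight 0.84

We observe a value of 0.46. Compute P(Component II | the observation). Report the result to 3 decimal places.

0.833

P(component k | x) = w_k·f_k(x) / marginal(x), where marginal(x) = Σ_j w_j·f_j(x).
Exponential densities:
  p_I = 2.6·e^(−2.6·0.46) = 2.6·e^(−1.1960) = 0.786244
  p_II = 3.1·e^(−3.1·0.46) = 3.1·e^(−1.4260) = 0.744831
Multiply by the mixture weights:
  w_I·p_I = 0.16 × 0.786244 = 0.125799
  w_II·p_II = 0.84 × 0.744831 = 0.625658
Sum: 0.125799 + 0.625658 = 0.751457
Responsibility of Component II: 0.625658 / 0.751457 ≈ 0.833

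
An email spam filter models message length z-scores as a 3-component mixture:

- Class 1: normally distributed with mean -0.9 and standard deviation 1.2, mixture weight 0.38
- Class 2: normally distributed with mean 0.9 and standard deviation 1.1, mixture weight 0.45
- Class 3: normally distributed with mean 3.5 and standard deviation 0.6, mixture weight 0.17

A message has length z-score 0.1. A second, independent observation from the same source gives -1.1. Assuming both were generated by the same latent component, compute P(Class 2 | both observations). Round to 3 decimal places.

P(component k | x) = P(Z=k)·f_k(x) / marginal(x), where marginal(x) = Σ_j P(Z=j)·f_j(x).
Since both observations come from the same component, the likelihood for component k is f_k(x₁)·f_k(x₂).
  f_1 = [(1/(1.2·√(2π)))·exp(−(0.1−-0.9)²/(2·1.2²)) = 0.332452·exp(-0.34722) = 0.234927] × [0.327866] = 0.0770245
  f_2 = [(1/(1.1·√(2π)))·exp(−(0.1−0.9)²/(2·1.1²)) = 0.362675·exp(-0.26446) = 0.278396] × [0.0694505] = 0.0193347
  f_3 = [(1/(0.6·√(2π)))·exp(−(0.1−3.5)²/(2·0.6²)) = 0.664904·exp(-16.05556) = 7.07815e-08] × [1.14637e-13] = 8.11421e-21
Unnormalised posteriors:
  P(Z=1)·f_1 = 0.38 × 0.0770245 = 0.0292693
  P(Z=2)·f_2 = 0.45 × 0.0193347 = 0.00870062
  P(Z=3)·f_3 = 0.17 × 8.11421e-21 = 1.37942e-21
Normaliser: 0.0292693 + 0.00870062 + 1.37942e-21 = 0.0379699
P(Class 2 | x₁, x₂) ≈ 0.229

0.229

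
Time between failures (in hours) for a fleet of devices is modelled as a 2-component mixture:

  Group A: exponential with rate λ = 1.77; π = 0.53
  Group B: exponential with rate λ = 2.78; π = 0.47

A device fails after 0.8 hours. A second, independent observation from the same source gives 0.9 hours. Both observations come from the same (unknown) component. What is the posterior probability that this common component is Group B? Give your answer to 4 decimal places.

0.2821

P(component k | x) = P(Z=k)·f_k(x) / marginal(x), where marginal(x) = Σ_j P(Z=j)·f_j(x).
Since both observations come from the same component, the likelihood for component k is f_k(x₁)·f_k(x₂).
  L_A = [1.77·e^(−1.77·0.8) = 1.77·e^(−1.4160) = 0.429549] × [0.359867] = 0.15458
  L_B = [2.78·e^(−2.78·0.8) = 2.78·e^(−2.2240) = 0.300728] × [0.22774] = 0.0684879
Prior × likelihood for each component:
  P(Z=A)·L_A = 0.53 × 0.15458 = 0.0819276
  P(Z=B)·L_B = 0.47 × 0.0684879 = 0.0321893
Sum: 0.0819276 + 0.0321893 = 0.114117
Responsibility of Group B: 0.0321893 / 0.114117 ≈ 0.2821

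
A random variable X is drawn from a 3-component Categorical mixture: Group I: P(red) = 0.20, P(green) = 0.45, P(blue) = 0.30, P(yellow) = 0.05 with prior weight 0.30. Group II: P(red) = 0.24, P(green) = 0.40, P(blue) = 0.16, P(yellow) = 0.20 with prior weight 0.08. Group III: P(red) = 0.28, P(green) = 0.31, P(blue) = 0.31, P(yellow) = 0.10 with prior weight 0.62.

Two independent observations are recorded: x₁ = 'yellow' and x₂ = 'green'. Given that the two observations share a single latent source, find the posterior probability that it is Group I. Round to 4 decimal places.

0.2085

By Bayes' theorem, P(k | x) = π_k f_k(x) / Σ_j π_j f_j(x).
Since both observations come from the same component, the likelihood for component k is f_k(x₁)·f_k(x₂).
  p_I = [P(yellow | comp) = 0.05] × [0.45] = 0.0225
  p_II = [P(yellow | comp) = 0.20] × [0.4] = 0.08
  p_III = [P(yellow | comp) = 0.10] × [0.31] = 0.031
Prior × likelihood for each component:
  π_I·p_I = 0.30 × 0.0225 = 0.00675
  π_II·p_II = 0.08 × 0.08 = 0.0064
  π_III·p_III = 0.62 × 0.031 = 0.01922
Denominator: 0.00675 + 0.0064 + 0.01922 = 0.03237
So the posterior for Group I is 0.00675 / 0.03237 ≈ 0.2085.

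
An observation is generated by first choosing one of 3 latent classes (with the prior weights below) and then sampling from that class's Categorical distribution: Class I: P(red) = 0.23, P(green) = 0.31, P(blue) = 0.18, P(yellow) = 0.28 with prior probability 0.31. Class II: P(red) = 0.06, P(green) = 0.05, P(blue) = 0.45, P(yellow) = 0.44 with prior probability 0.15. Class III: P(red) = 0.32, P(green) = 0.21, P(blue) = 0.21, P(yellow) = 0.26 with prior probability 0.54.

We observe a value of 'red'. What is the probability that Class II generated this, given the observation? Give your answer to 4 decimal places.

By Bayes' theorem, P(k | x) = P(Z=k) f_k(x) / Σ_j P(Z=j) f_j(x).
Component likelihoods at x = 'red':
  f_I = P(red | comp) = 0.23
  f_II = P(red | comp) = 0.06
  f_III = P(red | comp) = 0.32
Prior × likelihood for each component:
  P(Z=I)·f_I = 0.31 × 0.23 = 0.0713
  P(Z=II)·f_II = 0.15 × 0.06 = 0.009
  P(Z=III)·f_III = 0.54 × 0.32 = 0.1728
Sum: 0.0713 + 0.009 + 0.1728 = 0.2531
P(Class II | 'red') ≈ 0.0356

0.0356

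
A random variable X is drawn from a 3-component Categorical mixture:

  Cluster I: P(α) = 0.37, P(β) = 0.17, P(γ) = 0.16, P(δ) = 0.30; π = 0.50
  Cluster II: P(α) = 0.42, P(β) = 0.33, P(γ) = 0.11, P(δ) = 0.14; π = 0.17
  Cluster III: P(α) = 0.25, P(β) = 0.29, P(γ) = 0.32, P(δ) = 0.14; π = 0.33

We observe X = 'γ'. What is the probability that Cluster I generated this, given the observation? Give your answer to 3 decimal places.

The responsibility of component k is π_k f_k(x) divided by Σ_j π_j f_j(x).
Categorical probabilities:
  L_I = 0.16
  L_II = 0.11
  L_III = 0.32
Weight by the priors:
  π_I·L_I = 0.50 × 0.16 = 0.08
  π_II·L_II = 0.17 × 0.11 = 0.0187
  π_III·L_III = 0.33 × 0.32 = 0.1056
Evidence: 0.08 + 0.0187 + 0.1056 = 0.2043
So the posterior for Cluster I is 0.08 / 0.2043 ≈ 0.392.

0.392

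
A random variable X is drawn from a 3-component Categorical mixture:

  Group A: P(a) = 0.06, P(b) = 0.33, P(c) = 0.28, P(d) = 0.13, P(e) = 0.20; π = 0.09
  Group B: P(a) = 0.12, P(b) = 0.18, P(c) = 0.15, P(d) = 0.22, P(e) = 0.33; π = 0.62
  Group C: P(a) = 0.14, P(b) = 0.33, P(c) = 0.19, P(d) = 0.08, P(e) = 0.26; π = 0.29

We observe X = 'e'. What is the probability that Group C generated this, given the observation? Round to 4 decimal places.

Posterior ∝ prior × likelihood, so P(k | x) ∝ P(Z=k) f_k(x); normalise over all components.
Component likelihoods at x = 'e':
  p_A = P(e | comp) = 0.20
  p_B = P(e | comp) = 0.33
  p_C = P(e | comp) = 0.26
Multiply by the mixture weights:
  P(Z=A)·p_A = 0.09 × 0.2 = 0.018
  P(Z=B)·p_B = 0.62 × 0.33 = 0.2046
  P(Z=C)·p_C = 0.29 × 0.26 = 0.0754
Evidence: 0.018 + 0.2046 + 0.0754 = 0.298
So the posterior for Group C is 0.0754 / 0.298 ≈ 0.2530.

0.2530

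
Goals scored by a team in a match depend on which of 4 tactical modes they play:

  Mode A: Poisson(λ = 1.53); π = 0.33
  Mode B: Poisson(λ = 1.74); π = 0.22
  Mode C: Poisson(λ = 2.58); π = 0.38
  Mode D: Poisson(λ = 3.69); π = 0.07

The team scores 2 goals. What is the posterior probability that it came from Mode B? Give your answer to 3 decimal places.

The responsibility of component k is π_k f_k(x) divided by Σ_j π_j f_j(x).
Component likelihoods at x = 2 goals:
  f_A = 0.253444
  f_B = 0.265703
  f_C = 0.252191
  f_D = 0.170011
Weight by the priors:
  π_A·f_A = 0.33 × 0.253444 = 0.0836366
  π_B·f_B = 0.22 × 0.265703 = 0.0584546
  π_C·f_C = 0.38 × 0.252191 = 0.0958326
  π_D·f_D = 0.07 × 0.170011 = 0.0119007
Normaliser: 0.0836366 + 0.0584546 + 0.0958326 + 0.0119007 = 0.249825
P(Mode B | data) ≈ 0.234

0.234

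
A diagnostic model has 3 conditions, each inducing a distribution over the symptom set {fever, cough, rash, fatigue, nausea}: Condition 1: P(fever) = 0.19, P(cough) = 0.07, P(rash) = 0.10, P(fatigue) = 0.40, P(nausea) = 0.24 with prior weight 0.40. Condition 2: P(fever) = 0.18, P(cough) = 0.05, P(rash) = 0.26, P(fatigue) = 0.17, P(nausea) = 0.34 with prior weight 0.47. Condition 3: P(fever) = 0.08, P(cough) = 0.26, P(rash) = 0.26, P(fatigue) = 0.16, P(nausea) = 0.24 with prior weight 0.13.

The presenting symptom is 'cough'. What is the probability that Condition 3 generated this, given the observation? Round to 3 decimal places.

Posterior ∝ prior × likelihood, so P(k | x) ∝ P(Z=k) f_k(x); normalise over all components.
Component likelihoods at x = 'cough':
  L_1 = P(cough | comp) = 0.07
  L_2 = P(cough | comp) = 0.05
  L_3 = P(cough | comp) = 0.26
Weight by the priors:
  P(Z=1)·L_1 = 0.40 × 0.07 = 0.028
  P(Z=2)·L_2 = 0.47 × 0.05 = 0.0235
  P(Z=3)·L_3 = 0.13 × 0.26 = 0.0338
Evidence: 0.028 + 0.0235 + 0.0338 = 0.0853
P(Condition 3 | x) = 0.0338 / 0.0853 ≈ 0.396

0.396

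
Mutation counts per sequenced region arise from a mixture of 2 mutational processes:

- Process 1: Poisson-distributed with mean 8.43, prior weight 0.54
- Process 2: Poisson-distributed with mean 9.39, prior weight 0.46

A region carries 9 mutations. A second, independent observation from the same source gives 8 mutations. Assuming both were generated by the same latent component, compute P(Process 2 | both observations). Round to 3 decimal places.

0.439

By Bayes' theorem, P(k | x) = π_k f_k(x) / Σ_j π_j f_j(x).
Since both observations come from the same component, the likelihood for component k is f_k(x₁)·f_k(x₂).
  p_1 = [0.129295] × [0.138038] = 0.0178476
  p_2 = [0.130678] × [0.12525] = 0.0163675
Multiply by the mixture weights:
  π_1·p_1 = 0.54 × 0.0178476 = 0.00963771
  π_2·p_2 = 0.46 × 0.0163675 = 0.00752903
Normaliser: 0.00963771 + 0.00752903 = 0.0171667
So the posterior for Process 2 is 0.00752903 / 0.0171667 ≈ 0.439.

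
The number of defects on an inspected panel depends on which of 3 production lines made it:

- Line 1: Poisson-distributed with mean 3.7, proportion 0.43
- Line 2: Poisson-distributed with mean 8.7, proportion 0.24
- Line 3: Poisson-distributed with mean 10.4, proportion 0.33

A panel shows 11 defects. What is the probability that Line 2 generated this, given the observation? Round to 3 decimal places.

The responsibility of component k is w_k f_k(x) divided by Σ_j w_j f_j(x).
Component likelihoods at x = 11 defects:
  L_1 = 0.00110198
  L_2 = 0.0901974
  L_3 = 0.117368
Weight by the priors:
  w_1·L_1 = 0.43 × 0.00110198 = 0.000473851
  w_2·L_2 = 0.24 × 0.0901974 = 0.0216474
  w_3·L_3 = 0.33 × 0.117368 = 0.0387313
Normaliser: 0.000473851 + 0.0216474 + 0.0387313 = 0.0608526
Responsibility of Line 2: 0.0216474 / 0.0608526 ≈ 0.356

0.356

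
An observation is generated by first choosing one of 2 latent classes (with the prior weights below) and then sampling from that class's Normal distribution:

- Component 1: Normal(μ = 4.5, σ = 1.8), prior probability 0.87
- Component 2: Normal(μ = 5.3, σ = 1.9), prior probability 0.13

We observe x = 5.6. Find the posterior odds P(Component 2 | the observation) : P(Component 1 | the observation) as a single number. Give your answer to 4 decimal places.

0.1685

Only the two components matter; the odds are (w_i f_i(x)) / (w_j f_j(x)).
Component likelihoods at x = 5.6:
  f_1 = (1/(1.8·√(2π)))·exp(−(5.6−4.5)²/(2·1.8²)) = 0.221635·exp(-0.18673) = 0.183883
  f_2 = (1/(1.9·√(2π)))·exp(−(5.6−5.3)²/(2·1.9²)) = 0.209970·exp(-0.01247) = 0.207369
0.0269579 / 0.159979 ≈ 0.1685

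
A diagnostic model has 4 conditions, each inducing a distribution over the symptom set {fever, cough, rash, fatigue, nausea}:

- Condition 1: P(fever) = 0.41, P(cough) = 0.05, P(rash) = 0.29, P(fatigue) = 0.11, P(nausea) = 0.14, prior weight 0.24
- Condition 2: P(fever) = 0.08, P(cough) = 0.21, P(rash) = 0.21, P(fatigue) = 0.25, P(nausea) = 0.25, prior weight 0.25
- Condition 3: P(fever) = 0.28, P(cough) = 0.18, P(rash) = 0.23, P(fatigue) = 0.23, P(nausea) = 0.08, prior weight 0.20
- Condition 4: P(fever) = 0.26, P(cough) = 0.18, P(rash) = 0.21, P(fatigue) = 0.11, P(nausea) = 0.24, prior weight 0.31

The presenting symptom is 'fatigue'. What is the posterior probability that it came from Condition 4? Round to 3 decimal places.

0.202

Apply Bayes' rule: the posterior for each component is proportional to its prior times its likelihood at x.
Categorical probabilities:
  f_1 = P(fatigue | comp) = 0.11
  f_2 = P(fatigue | comp) = 0.25
  f_3 = P(fatigue | comp) = 0.23
  f_4 = P(fatigue | comp) = 0.11
Weight by the priors:
  P(Z=1)·f_1 = 0.24 × 0.11 = 0.0264
  P(Z=2)·f_2 = 0.25 × 0.25 = 0.0625
  P(Z=3)·f_3 = 0.20 × 0.23 = 0.046
  P(Z=4)·f_4 = 0.31 × 0.11 = 0.0341
Sum: 0.0264 + 0.0625 + 0.046 + 0.0341 = 0.169
P(Condition 4 | data) ≈ 0.202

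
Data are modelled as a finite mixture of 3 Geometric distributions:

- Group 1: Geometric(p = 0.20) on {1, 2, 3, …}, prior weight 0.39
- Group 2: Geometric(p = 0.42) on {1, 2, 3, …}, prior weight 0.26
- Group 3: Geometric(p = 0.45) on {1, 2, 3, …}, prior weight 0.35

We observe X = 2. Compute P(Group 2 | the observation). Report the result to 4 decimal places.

0.2982

P(component k | x) = w_k·f_k(x) / marginal(x), where marginal(x) = Σ_j w_j·f_j(x).
Component likelihoods at x = 2:
  p_1 = 0.16
  p_2 = 0.2436
  p_3 = 0.2475
Multiply by the mixture weights:
  w_1·p_1 = 0.39 × 0.16 = 0.0624
  w_2·p_2 = 0.26 × 0.2436 = 0.063336
  w_3·p_3 = 0.35 × 0.2475 = 0.086625
Marginal: 0.0624 + 0.063336 + 0.086625 = 0.212361
P(Group 2 | 2) = 0.063336 / 0.212361 ≈ 0.2982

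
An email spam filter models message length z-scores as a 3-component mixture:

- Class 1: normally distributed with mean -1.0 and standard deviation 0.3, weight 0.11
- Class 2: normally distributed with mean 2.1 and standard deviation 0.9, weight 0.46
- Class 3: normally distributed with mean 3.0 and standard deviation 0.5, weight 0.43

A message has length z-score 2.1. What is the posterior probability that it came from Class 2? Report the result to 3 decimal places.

P(component k | x) = P(Z=k)·f_k(x) / marginal(x), where marginal(x) = Σ_j P(Z=j)·f_j(x).
Normal densities:
  L_1 = 8.65544e-24
  L_2 = 0.443269
  L_3 = 0.1579
Unnormalised posteriors:
  P(Z=1)·L_1 = 0.11 × 8.65544e-24 = 9.52098e-25
  P(Z=2)·L_2 = 0.46 × 0.443269 = 0.203904
  P(Z=3)·L_3 = 0.43 × 0.1579 = 0.0678971
Sum: 9.52098e-25 + 0.203904 + 0.0678971 = 0.271801
P(Class 2 | the observation) = 0.203904 / 0.271801 ≈ 0.750

0.750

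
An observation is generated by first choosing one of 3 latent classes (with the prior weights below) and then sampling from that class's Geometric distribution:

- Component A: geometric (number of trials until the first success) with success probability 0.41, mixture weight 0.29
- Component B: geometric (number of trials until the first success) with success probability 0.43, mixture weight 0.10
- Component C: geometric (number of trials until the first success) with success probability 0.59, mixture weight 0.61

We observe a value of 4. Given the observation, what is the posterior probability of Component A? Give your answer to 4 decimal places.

0.4270

P(component k | x) = π_k·f_k(x) / marginal(x), where marginal(x) = Σ_j π_j·f_j(x).
Component likelihoods at x = 4:
  f_A = 0.41·(1−0.41)^3 = 0.41·0.205379 = 0.0842054
  f_B = 0.43·(1−0.43)^3 = 0.43·0.185193 = 0.079633
  f_C = 0.59·(1−0.59)^3 = 0.59·0.068921 = 0.0406634
Unnormalised posteriors:
  π_A·f_A = 0.29 × 0.0842054 = 0.0244196
  π_B·f_B = 0.10 × 0.079633 = 0.0079633
  π_C·f_C = 0.61 × 0.0406634 = 0.0248047
Sum: 0.0244196 + 0.0079633 + 0.0248047 = 0.0571875
P(Component A | the observation) ≈ 0.4270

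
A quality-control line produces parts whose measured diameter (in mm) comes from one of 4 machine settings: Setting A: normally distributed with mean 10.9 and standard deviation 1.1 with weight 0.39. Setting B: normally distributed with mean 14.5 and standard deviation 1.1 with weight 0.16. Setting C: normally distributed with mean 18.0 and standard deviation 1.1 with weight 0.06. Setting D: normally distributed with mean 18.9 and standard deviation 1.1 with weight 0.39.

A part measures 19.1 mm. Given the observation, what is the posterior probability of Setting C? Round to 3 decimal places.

By Bayes' theorem, P(k | x) = w_k f_k(x) / Σ_j w_j f_j(x).
Component likelihoods at x = 19.1 mm:
  f_A = (1/(1.1·√(2π)))·exp(−(19.1−10.9)²/(2·1.1²)) = 0.362675·exp(-27.78512) = 3.10879e-13
  f_B = (1/(1.1·√(2π)))·exp(−(19.1−14.5)²/(2·1.1²)) = 0.362675·exp(-8.74380) = 5.78273e-05
  f_C = (1/(1.1·√(2π)))·exp(−(19.1−18.0)²/(2·1.1²)) = 0.362675·exp(-0.50000) = 0.219973
  f_D = (1/(1.1·√(2π)))·exp(−(19.1−18.9)²/(2·1.1²)) = 0.362675·exp(-0.01653) = 0.356729
Prior × likelihood for each component:
  w_A·f_A = 0.39 × 3.10879e-13 = 1.21243e-13
  w_B·f_B = 0.16 × 5.78273e-05 = 9.25236e-06
  w_C·f_C = 0.06 × 0.219973 = 0.0131984
  w_D·f_D = 0.39 × 0.356729 = 0.139124
Sum: 1.21243e-13 + 9.25236e-06 + 0.0131984 + 0.139124 = 0.152332
So the posterior for Setting C is 0.0131984 / 0.152332 ≈ 0.087.

0.087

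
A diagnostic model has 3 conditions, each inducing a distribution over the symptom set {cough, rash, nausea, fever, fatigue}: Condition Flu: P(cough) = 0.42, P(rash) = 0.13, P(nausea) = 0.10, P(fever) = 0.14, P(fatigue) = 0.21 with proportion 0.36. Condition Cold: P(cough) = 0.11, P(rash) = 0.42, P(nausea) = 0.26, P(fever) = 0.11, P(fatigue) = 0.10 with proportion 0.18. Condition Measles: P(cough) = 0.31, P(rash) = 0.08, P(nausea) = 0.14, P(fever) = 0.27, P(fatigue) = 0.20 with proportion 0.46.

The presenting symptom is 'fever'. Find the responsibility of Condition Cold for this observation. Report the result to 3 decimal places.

0.102

P(component k | x) = P(Z=k)·f_k(x) / marginal(x), where marginal(x) = Σ_j P(Z=j)·f_j(x).
Categorical probabilities:
  L_Flu = 0.14
  L_Cold = 0.11
  L_Measles = 0.27
Weight by the priors:
  P(Z=Flu)·L_Flu = 0.36 × 0.14 = 0.0504
  P(Z=Cold)·L_Cold = 0.18 × 0.11 = 0.0198
  P(Z=Measles)·L_Measles = 0.46 × 0.27 = 0.1242
Evidence: 0.0504 + 0.0198 + 0.1242 = 0.1944
P(Condition Cold | 'fever') = 0.0198 / 0.1944 ≈ 0.102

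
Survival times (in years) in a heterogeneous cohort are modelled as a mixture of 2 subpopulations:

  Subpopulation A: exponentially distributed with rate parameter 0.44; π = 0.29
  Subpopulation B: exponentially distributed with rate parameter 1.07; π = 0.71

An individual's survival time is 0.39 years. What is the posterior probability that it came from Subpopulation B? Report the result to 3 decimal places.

P(component k | x) = π_k·f_k(x) / marginal(x), where marginal(x) = Σ_j π_j·f_j(x).
Evaluate each component's likelihood at the observed value:
  f_A = 0.44·e^(−0.44·0.39) = 0.44·e^(−0.1716) = 0.370619
  f_B = 1.07·e^(−1.07·0.39) = 1.07·e^(−0.4173) = 0.704941
Multiply by the mixture weights:
  π_A·f_A = 0.29 × 0.370619 = 0.10748
  π_B·f_B = 0.71 × 0.704941 = 0.500508
Denominator: 0.10748 + 0.500508 = 0.607988
Responsibility of Subpopulation B: 0.500508 / 0.607988 ≈ 0.823

0.823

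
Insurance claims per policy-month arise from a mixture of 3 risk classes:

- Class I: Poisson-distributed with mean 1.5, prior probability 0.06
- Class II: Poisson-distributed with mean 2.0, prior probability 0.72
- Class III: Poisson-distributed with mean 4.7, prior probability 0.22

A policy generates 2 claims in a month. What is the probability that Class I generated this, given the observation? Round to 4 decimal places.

0.0649

Posterior ∝ prior × likelihood, so P(k | x) ∝ π_k f_k(x); normalise over all components.
Component likelihoods at x = 2 claims:
  f_I = 0.251021
  f_II = 0.270671
  f_III = 0.100457
Multiply by the mixture weights:
  π_I·f_I = 0.06 × 0.251021 = 0.0150613
  π_II·f_II = 0.72 × 0.270671 = 0.194883
  π_III·f_III = 0.22 × 0.100457 = 0.0221006
Sum: 0.0150613 + 0.194883 + 0.0221006 = 0.232045
Responsibility of Class I: 0.0150613 / 0.232045 ≈ 0.0649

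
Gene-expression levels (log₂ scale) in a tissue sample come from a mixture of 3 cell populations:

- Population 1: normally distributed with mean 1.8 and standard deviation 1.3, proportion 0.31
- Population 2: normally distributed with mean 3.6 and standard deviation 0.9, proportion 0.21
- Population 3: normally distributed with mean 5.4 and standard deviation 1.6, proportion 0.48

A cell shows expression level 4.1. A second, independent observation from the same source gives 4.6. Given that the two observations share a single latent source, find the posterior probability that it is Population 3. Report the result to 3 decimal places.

Apply Bayes' rule: the posterior for each component is proportional to its prior times its likelihood at x.
Since both observations come from the same component, the likelihood for component k is f_k(x₁)·f_k(x₂).
  L_1 = [0.064159] × [0.0301723] = 0.00193583
  L_2 = [0.37988] × [0.239103] = 0.0908304
  L_3 = [0.179242] × [0.220041] = 0.0394405
Weight by the priors:
  w_1·L_1 = 0.31 × 0.00193583 = 0.000600106
  w_2·L_2 = 0.21 × 0.0908304 = 0.0190744
  w_3·L_3 = 0.48 × 0.0394405 = 0.0189314
Denominator: 0.000600106 + 0.0190744 + 0.0189314 = 0.0386059
P(Population 3 | data) ≈ 0.490

0.490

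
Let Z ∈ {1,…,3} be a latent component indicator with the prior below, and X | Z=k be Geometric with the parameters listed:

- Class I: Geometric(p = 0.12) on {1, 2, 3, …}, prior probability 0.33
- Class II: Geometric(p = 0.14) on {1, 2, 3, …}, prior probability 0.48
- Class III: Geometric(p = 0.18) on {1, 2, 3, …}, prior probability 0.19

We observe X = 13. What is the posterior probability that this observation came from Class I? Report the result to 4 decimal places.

0.3762

P(component k | x) = π_k·f_k(x) / marginal(x), where marginal(x) = Σ_j π_j·f_j(x).
Geometric probabilities:
  p_I = 0.0258805
  p_II = 0.0229145
  p_III = 0.0166356
Multiply by the mixture weights:
  π_I·p_I = 0.33 × 0.0258805 = 0.00854058
  π_II·p_II = 0.48 × 0.0229145 = 0.0109989
  π_III·p_III = 0.19 × 0.0166356 = 0.00316077
Normaliser: 0.00854058 + 0.0109989 + 0.00316077 = 0.0227003
Responsibility of Class I: 0.00854058 / 0.0227003 ≈ 0.3762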